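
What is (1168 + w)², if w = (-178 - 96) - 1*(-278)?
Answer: 1373584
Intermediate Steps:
w = 4 (w = -274 + 278 = 4)
(1168 + w)² = (1168 + 4)² = 1172² = 1373584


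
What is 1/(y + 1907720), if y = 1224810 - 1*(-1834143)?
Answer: 1/4966673 ≈ 2.0134e-7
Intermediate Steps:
y = 3058953 (y = 1224810 + 1834143 = 3058953)
1/(y + 1907720) = 1/(3058953 + 1907720) = 1/4966673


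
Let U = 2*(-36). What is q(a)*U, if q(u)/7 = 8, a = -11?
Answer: -4032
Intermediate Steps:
q(u) = 56 (q(u) = 7*8 = 56)
U = -72
q(a)*U = 56*(-72) = -4032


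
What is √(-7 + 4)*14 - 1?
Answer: -1 + 14*I*√3 ≈ -1.0 + 24.249*I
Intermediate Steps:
√(-7 + 4)*14 - 1 = √(-3)*14 - 1 = (I*√3)*14 - 1 = 14*I*√3 - 1 = -1 + 14*I*√3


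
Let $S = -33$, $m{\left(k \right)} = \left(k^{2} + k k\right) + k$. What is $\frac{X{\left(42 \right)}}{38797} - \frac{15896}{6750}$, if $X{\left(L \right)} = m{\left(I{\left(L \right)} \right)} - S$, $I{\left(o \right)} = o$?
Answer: $- \frac{296198431}{130939875} \approx -2.2621$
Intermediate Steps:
$m{\left(k \right)} = k + 2 k^{2}$ ($m{\left(k \right)} = \left(k^{2} + k^{2}\right) + k = 2 k^{2} + k = k + 2 k^{2}$)
$X{\left(L \right)} = 33 + L \left(1 + 2 L\right)$ ($X{\left(L \right)} = L \left(1 + 2 L\right) - -33 = L \left(1 + 2 L\right) + 33 = 33 + L \left(1 + 2 L\right)$)
$\frac{X{\left(42 \right)}}{38797} - \frac{15896}{6750} = \frac{33 + 42 \left(1 + 2 \cdot 42\right)}{38797} - \frac{15896}{6750} = \left(33 + 42 \left(1 + 84\right)\right) \frac{1}{38797} - \frac{7948}{3375} = \left(33 + 42 \cdot 85\right) \frac{1}{38797} - \frac{7948}{3375} = \left(33 + 3570\right) \frac{1}{38797} - \frac{7948}{3375} = 3603 \cdot \frac{1}{38797} - \frac{7948}{3375} = \frac{3603}{38797} - \frac{7948}{3375} = - \frac{296198431}{130939875}$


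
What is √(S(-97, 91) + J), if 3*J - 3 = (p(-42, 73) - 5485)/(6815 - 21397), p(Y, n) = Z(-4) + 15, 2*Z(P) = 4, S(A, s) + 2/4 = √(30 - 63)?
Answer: √(1196059386 + 1913712516*I*√33)/43746 ≈ 1.7893 + 1.6052*I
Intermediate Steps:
S(A, s) = -½ + I*√33 (S(A, s) = -½ + √(30 - 63) = -½ + √(-33) = -½ + I*√33)
Z(P) = 2 (Z(P) = (½)*4 = 2)
p(Y, n) = 17 (p(Y, n) = 2 + 15 = 17)
J = 24607/21873 (J = 1 + ((17 - 5485)/(6815 - 21397))/3 = 1 + (-5468/(-14582))/3 = 1 + (-5468*(-1/14582))/3 = 1 + (⅓)*(2734/7291) = 1 + 2734/21873 = 24607/21873 ≈ 1.1250)
√(S(-97, 91) + J) = √((-½ + I*√33) + 24607/21873) = √(27341/43746 + I*√33)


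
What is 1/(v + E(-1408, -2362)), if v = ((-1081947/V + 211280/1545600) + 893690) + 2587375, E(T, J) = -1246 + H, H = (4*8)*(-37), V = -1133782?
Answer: 10952334120/38099184750293351 ≈ 2.8747e-7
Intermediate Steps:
H = -1184 (H = 32*(-37) = -1184)
E(T, J) = -2430 (E(T, J) = -1246 - 1184 = -2430)
v = 38125798922204951/10952334120 (v = ((-1081947/(-1133782) + 211280/1545600) + 893690) + 2587375 = ((-1081947*(-1/1133782) + 211280*(1/1545600)) + 893690) + 2587375 = ((1081947/1133782 + 2641/19320) + 893690) + 2587375 = (11948767151/10952334120 + 893690) + 2587375 = 9788003428469951/10952334120 + 2587375 = 38125798922204951/10952334120 ≈ 3.4811e+6)
1/(v + E(-1408, -2362)) = 1/(38125798922204951/10952334120 - 2430) = 1/(38099184750293351/10952334120) = 10952334120/38099184750293351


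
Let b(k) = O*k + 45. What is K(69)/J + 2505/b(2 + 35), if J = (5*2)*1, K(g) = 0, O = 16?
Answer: 2505/637 ≈ 3.9325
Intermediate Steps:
b(k) = 45 + 16*k (b(k) = 16*k + 45 = 45 + 16*k)
J = 10 (J = 10*1 = 10)
K(69)/J + 2505/b(2 + 35) = 0/10 + 2505/(45 + 16*(2 + 35)) = 0*(1/10) + 2505/(45 + 16*37) = 0 + 2505/(45 + 592) = 0 + 2505/637 = 2505/637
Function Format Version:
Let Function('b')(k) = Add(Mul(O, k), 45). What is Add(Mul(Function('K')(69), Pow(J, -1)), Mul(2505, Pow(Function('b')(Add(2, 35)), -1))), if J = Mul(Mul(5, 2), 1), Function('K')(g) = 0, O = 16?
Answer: Rational(2505, 637) ≈ 3.9325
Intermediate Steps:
Function('b')(k) = Add(45, Mul(16, k)) (Function('b')(k) = Add(Mul(16, k), 45) = Add(45, Mul(16, k)))
J = 10 (J = Mul(10, 1) = 10)
Add(Mul(Function('K')(69), Pow(J, -1)), Mul(2505, Pow(Function('b')(Add(2, 35)), -1))) = Add(Mul(0, Pow(10, -1)), Mul(2505, Pow(Add(45, Mul(16, Add(2, 35))), -1))) = Add(Mul(0, Rational(1, 10)), Mul(2505, Pow(Add(45, Mul(16, 37)), -1))) = Add(0, Mul(2505, Pow(Add(45, 592), -1))) = Add(0, Mul(2505, Pow(637, -1))) = Add(0, Mul(2505, Rational(1, 637))) = Add(0, Rational(2505, 637)) = Rational(2505, 637)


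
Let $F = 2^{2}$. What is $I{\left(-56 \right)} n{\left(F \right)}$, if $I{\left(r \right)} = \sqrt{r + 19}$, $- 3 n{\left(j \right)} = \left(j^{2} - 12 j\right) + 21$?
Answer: $\frac{11 i \sqrt{37}}{3} \approx 22.303 i$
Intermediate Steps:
$F = 4$
$n{\left(j \right)} = -7 + 4 j - \frac{j^{2}}{3}$ ($n{\left(j \right)} = - \frac{\left(j^{2} - 12 j\right) + 21}{3} = - \frac{21 + j^{2} - 12 j}{3} = -7 + 4 j - \frac{j^{2}}{3}$)
$I{\left(r \right)} = \sqrt{19 + r}$
$I{\left(-56 \right)} n{\left(F \right)} = \sqrt{19 - 56} \left(-7 + 4 \cdot 4 - \frac{4^{2}}{3}\right) = \sqrt{-37} \left(-7 + 16 - \frac{16}{3}\right) = i \sqrt{37} \left(-7 + 16 - \frac{16}{3}\right) = i \sqrt{37} \cdot \frac{11}{3} = \frac{11 i \sqrt{37}}{3}$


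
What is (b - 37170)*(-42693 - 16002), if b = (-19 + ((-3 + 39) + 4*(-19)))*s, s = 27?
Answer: 2275194285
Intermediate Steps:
b = -1593 (b = (-19 + ((-3 + 39) + 4*(-19)))*27 = (-19 + (36 - 76))*27 = (-19 - 40)*27 = -59*27 = -1593)
(b - 37170)*(-42693 - 16002) = (-1593 - 37170)*(-42693 - 16002) = -38763*(-58695) = 2275194285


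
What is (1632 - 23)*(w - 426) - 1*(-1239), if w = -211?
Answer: -1023694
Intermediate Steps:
(1632 - 23)*(w - 426) - 1*(-1239) = (1632 - 23)*(-211 - 426) - 1*(-1239) = 1609*(-637) + 1239 = -1024933 + 1239 = -1023694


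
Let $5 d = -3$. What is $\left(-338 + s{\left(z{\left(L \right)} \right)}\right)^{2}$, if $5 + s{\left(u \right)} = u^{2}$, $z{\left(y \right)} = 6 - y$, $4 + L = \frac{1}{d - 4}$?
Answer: $\frac{15931993284}{279841} \approx 56932.0$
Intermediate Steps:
$d = - \frac{3}{5}$ ($d = \frac{1}{5} \left(-3\right) = - \frac{3}{5} \approx -0.6$)
$L = - \frac{97}{23}$ ($L = -4 + \frac{1}{- \frac{3}{5} - 4} = -4 + \frac{1}{- \frac{23}{5}} = -4 - \frac{5}{23} = - \frac{97}{23} \approx -4.2174$)
$s{\left(u \right)} = -5 + u^{2}$
$\left(-338 + s{\left(z{\left(L \right)} \right)}\right)^{2} = \left(-338 - \left(5 - \left(6 - - \frac{97}{23}\right)^{2}\right)\right)^{2} = \left(-338 - \left(5 - \left(6 + \frac{97}{23}\right)^{2}\right)\right)^{2} = \left(-338 - \left(5 - \left(\frac{235}{23}\right)^{2}\right)\right)^{2} = \left(-338 + \left(-5 + \frac{55225}{529}\right)\right)^{2} = \left(-338 + \frac{52580}{529}\right)^{2} = \left(- \frac{126222}{529}\right)^{2} = \frac{15931993284}{279841}$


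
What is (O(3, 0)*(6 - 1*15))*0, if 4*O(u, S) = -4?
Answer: 0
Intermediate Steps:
O(u, S) = -1 (O(u, S) = (¼)*(-4) = -1)
(O(3, 0)*(6 - 1*15))*0 = -(6 - 1*15)*0 = -(6 - 15)*0 = -1*(-9)*0 = 9*0 = 0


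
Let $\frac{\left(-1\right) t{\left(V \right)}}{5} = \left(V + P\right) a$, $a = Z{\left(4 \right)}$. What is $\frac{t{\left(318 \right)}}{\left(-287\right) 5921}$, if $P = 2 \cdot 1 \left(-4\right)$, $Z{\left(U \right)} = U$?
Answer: $\frac{200}{54817} \approx 0.0036485$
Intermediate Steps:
$a = 4$
$P = -8$ ($P = 2 \left(-4\right) = -8$)
$t{\left(V \right)} = 160 - 20 V$ ($t{\left(V \right)} = - 5 \left(V - 8\right) 4 = - 5 \left(-8 + V\right) 4 = - 5 \left(-32 + 4 V\right) = 160 - 20 V$)
$\frac{t{\left(318 \right)}}{\left(-287\right) 5921} = \frac{160 - 6360}{\left(-287\right) 5921} = \frac{160 - 6360}{-1699327} = \left(-6200\right) \left(- \frac{1}{1699327}\right) = \frac{200}{54817}$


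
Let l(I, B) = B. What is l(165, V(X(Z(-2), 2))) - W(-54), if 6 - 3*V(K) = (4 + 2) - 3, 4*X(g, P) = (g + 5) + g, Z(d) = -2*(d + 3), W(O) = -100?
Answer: 101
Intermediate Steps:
Z(d) = -6 - 2*d (Z(d) = -2*(3 + d) = -6 - 2*d)
X(g, P) = 5/4 + g/2 (X(g, P) = ((g + 5) + g)/4 = ((5 + g) + g)/4 = (5 + 2*g)/4 = 5/4 + g/2)
V(K) = 1 (V(K) = 2 - ((4 + 2) - 3)/3 = 2 - (6 - 3)/3 = 2 - ⅓*3 = 2 - 1 = 1)
l(165, V(X(Z(-2), 2))) - W(-54) = 1 - 1*(-100) = 1 + 100 = 101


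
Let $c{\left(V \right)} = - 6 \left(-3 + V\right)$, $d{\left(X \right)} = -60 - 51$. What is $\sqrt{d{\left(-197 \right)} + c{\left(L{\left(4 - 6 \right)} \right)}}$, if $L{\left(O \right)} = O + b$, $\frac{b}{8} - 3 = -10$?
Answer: $\sqrt{255} \approx 15.969$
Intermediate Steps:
$b = -56$ ($b = 24 + 8 \left(-10\right) = 24 - 80 = -56$)
$L{\left(O \right)} = -56 + O$ ($L{\left(O \right)} = O - 56 = -56 + O$)
$d{\left(X \right)} = -111$
$c{\left(V \right)} = 18 - 6 V$
$\sqrt{d{\left(-197 \right)} + c{\left(L{\left(4 - 6 \right)} \right)}} = \sqrt{-111 - \left(-18 + 6 \left(-56 + \left(4 - 6\right)\right)\right)} = \sqrt{-111 - \left(-18 + 6 \left(-56 - 2\right)\right)} = \sqrt{-111 + \left(18 - -348\right)} = \sqrt{-111 + \left(18 + 348\right)} = \sqrt{-111 + 366} = \sqrt{255}$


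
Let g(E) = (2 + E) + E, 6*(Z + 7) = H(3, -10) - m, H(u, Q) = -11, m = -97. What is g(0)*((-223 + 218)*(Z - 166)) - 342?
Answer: 3734/3 ≈ 1244.7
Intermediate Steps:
Z = 22/3 (Z = -7 + (-11 - 1*(-97))/6 = -7 + (-11 + 97)/6 = -7 + (1/6)*86 = -7 + 43/3 = 22/3 ≈ 7.3333)
g(E) = 2 + 2*E
g(0)*((-223 + 218)*(Z - 166)) - 342 = (2 + 2*0)*((-223 + 218)*(22/3 - 166)) - 342 = (2 + 0)*(-5*(-476/3)) - 342 = 2*(2380/3) - 342 = 4760/3 - 342 = 3734/3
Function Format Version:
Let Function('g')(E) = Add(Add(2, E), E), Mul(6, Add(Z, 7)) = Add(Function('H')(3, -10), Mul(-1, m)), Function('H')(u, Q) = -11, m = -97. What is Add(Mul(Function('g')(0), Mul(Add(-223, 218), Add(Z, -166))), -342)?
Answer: Rational(3734, 3) ≈ 1244.7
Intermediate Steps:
Z = Rational(22, 3) (Z = Add(-7, Mul(Rational(1, 6), Add(-11, Mul(-1, -97)))) = Add(-7, Mul(Rational(1, 6), Add(-11, 97))) = Add(-7, Mul(Rational(1, 6), 86)) = Add(-7, Rational(43, 3)) = Rational(22, 3) ≈ 7.3333)
Function('g')(E) = Add(2, Mul(2, E))
Add(Mul(Function('g')(0), Mul(Add(-223, 218), Add(Z, -166))), -342) = Add(Mul(Add(2, Mul(2, 0)), Mul(Add(-223, 218), Add(Rational(22, 3), -166))), -342) = Add(Mul(Add(2, 0), Mul(-5, Rational(-476, 3))), -342) = Add(Mul(2, Rational(2380, 3)), -342) = Add(Rational(4760, 3), -342) = Rational(3734, 3)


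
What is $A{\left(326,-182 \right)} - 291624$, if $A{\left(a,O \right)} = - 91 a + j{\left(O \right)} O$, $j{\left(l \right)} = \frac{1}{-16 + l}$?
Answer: $- \frac{31807619}{99} \approx -3.2129 \cdot 10^{5}$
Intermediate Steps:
$A{\left(a,O \right)} = - 91 a + \frac{O}{-16 + O}$
$A{\left(326,-182 \right)} - 291624 = \frac{-182 - 29666 \left(-16 - 182\right)}{-16 - 182} - 291624 = \frac{-182 - 29666 \left(-198\right)}{-198} - 291624 = - \frac{-182 + 5873868}{198} - 291624 = \left(- \frac{1}{198}\right) 5873686 - 291624 = - \frac{2936843}{99} - 291624 = - \frac{31807619}{99}$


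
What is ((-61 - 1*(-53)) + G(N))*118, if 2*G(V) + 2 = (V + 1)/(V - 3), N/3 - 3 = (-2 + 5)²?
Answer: -32863/33 ≈ -995.85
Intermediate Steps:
N = 36 (N = 9 + 3*(-2 + 5)² = 9 + 3*3² = 9 + 3*9 = 9 + 27 = 36)
G(V) = -1 + (1 + V)/(2*(-3 + V)) (G(V) = -1 + ((V + 1)/(V - 3))/2 = -1 + ((1 + V)/(-3 + V))/2 = -1 + (1 + V)/(2*(-3 + V)))
((-61 - 1*(-53)) + G(N))*118 = ((-61 - 1*(-53)) + (7 - 1*36)/(2*(-3 + 36)))*118 = ((-61 + 53) + (½)*(7 - 36)/33)*118 = (-8 + (½)*(1/33)*(-29))*118 = (-8 - 29/66)*118 = -557/66*118 = -32863/33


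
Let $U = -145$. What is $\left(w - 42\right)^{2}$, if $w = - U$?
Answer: $10609$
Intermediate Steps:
$w = 145$ ($w = \left(-1\right) \left(-145\right) = 145$)
$\left(w - 42\right)^{2} = \left(145 - 42\right)^{2} = 103^{2} = 10609$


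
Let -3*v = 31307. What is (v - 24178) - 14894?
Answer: -148523/3 ≈ -49508.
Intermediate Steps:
v = -31307/3 (v = -⅓*31307 = -31307/3 ≈ -10436.)
(v - 24178) - 14894 = (-31307/3 - 24178) - 14894 = -103841/3 - 14894 = -148523/3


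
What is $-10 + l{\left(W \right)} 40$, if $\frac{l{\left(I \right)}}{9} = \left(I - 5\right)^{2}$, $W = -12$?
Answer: $104030$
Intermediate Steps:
$l{\left(I \right)} = 9 \left(-5 + I\right)^{2}$ ($l{\left(I \right)} = 9 \left(I - 5\right)^{2} = 9 \left(-5 + I\right)^{2}$)
$-10 + l{\left(W \right)} 40 = -10 + 9 \left(-5 - 12\right)^{2} \cdot 40 = -10 + 9 \left(-17\right)^{2} \cdot 40 = -10 + 9 \cdot 289 \cdot 40 = -10 + 2601 \cdot 40 = -10 + 104040 = 104030$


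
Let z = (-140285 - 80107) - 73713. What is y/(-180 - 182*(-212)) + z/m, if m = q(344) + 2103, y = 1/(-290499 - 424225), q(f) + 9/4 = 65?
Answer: -32290682612712983/237784280676848 ≈ -135.80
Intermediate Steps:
q(f) = 251/4 (q(f) = -9/4 + 65 = 251/4)
z = -294105 (z = -220392 - 73713 = -294105)
y = -1/714724 (y = 1/(-714724) = -1/714724 ≈ -1.3991e-6)
m = 8663/4 (m = 251/4 + 2103 = 8663/4 ≈ 2165.8)
y/(-180 - 182*(-212)) + z/m = -1/(714724*(-180 - 182*(-212))) - 294105/8663/4 = -1/(714724*(-180 + 38584)) - 294105*4/8663 = -1/714724/38404 - 1176420/8663 = -1/714724*1/38404 - 1176420/8663 = -1/27448260496 - 1176420/8663 = -32290682612712983/237784280676848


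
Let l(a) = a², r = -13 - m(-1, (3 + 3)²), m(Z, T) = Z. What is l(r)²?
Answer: 20736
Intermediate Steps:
r = -12 (r = -13 - 1*(-1) = -13 + 1 = -12)
l(r)² = ((-12)²)² = 144² = 20736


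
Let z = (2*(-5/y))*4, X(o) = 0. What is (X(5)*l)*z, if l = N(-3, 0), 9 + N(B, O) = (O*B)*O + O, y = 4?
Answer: 0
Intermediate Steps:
N(B, O) = -9 + O + B*O² (N(B, O) = -9 + ((O*B)*O + O) = -9 + ((B*O)*O + O) = -9 + (B*O² + O) = -9 + (O + B*O²) = -9 + O + B*O²)
z = -10 (z = (2*(-5/4))*4 = -5/2*4 = -10)
l = -9 (l = -9 + 0 - 3*0² = -9 + 0 - 3*0 = -9 + 0 + 0 = -9)
(X(5)*l)*z = (0*(-9))*(-10) = 0*(-10) = 0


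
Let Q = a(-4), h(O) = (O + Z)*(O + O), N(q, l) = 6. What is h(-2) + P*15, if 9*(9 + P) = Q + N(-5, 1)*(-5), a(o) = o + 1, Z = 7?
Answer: -210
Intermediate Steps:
a(o) = 1 + o
h(O) = 2*O*(7 + O) (h(O) = (O + 7)*(O + O) = (7 + O)*(2*O) = 2*O*(7 + O))
Q = -3 (Q = 1 - 4 = -3)
P = -38/3 (P = -9 + (-3 + 6*(-5))/9 = -9 + (-3 - 30)/9 = -9 + (⅑)*(-33) = -9 - 11/3 = -38/3 ≈ -12.667)
h(-2) + P*15 = 2*(-2)*(7 - 2) - 38/3*15 = 2*(-2)*5 - 190 = -20 - 190 = -210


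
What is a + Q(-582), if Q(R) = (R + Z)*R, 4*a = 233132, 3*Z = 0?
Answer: 397007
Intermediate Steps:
Z = 0 (Z = (⅓)*0 = 0)
a = 58283 (a = (¼)*233132 = 58283)
Q(R) = R² (Q(R) = (R + 0)*R = R*R = R²)
a + Q(-582) = 58283 + (-582)² = 58283 + 338724 = 397007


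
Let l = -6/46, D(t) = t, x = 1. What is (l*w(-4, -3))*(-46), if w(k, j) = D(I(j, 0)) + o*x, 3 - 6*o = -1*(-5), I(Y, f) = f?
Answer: -2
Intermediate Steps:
l = -3/23 (l = -6*1/46 = -3/23 ≈ -0.13043)
o = -1/3 (o = 1/2 - (-1)*(-5)/6 = 1/2 - 1/6*5 = 1/2 - 5/6 = -1/3 ≈ -0.33333)
w(k, j) = -1/3 (w(k, j) = 0 - 1/3*1 = 0 - 1/3 = -1/3)
(l*w(-4, -3))*(-46) = -3/23*(-1/3)*(-46) = (1/23)*(-46) = -2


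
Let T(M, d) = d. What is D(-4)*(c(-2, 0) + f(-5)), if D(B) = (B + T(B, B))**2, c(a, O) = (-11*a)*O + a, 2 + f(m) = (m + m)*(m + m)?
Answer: 6144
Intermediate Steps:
f(m) = -2 + 4*m**2 (f(m) = -2 + (m + m)*(m + m) = -2 + (2*m)*(2*m) = -2 + 4*m**2)
c(a, O) = a - 11*O*a (c(a, O) = -11*O*a + a = a - 11*O*a)
D(B) = 4*B**2 (D(B) = (B + B)**2 = (2*B)**2 = 4*B**2)
D(-4)*(c(-2, 0) + f(-5)) = (4*(-4)**2)*(-2*(1 - 11*0) + (-2 + 4*(-5)**2)) = (4*16)*(-2*(1 + 0) + (-2 + 4*25)) = 64*(-2*1 + (-2 + 100)) = 64*(-2 + 98) = 64*96 = 6144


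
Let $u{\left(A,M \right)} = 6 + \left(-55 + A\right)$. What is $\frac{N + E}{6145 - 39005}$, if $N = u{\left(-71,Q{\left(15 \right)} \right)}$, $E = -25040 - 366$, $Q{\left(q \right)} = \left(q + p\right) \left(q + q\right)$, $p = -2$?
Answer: $\frac{12763}{16430} \approx 0.77681$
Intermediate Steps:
$Q{\left(q \right)} = 2 q \left(-2 + q\right)$ ($Q{\left(q \right)} = \left(q - 2\right) \left(q + q\right) = \left(-2 + q\right) 2 q = 2 q \left(-2 + q\right)$)
$u{\left(A,M \right)} = -49 + A$
$E = -25406$ ($E = -25040 - 366 = -25406$)
$N = -120$ ($N = -49 - 71 = -120$)
$\frac{N + E}{6145 - 39005} = \frac{-120 - 25406}{6145 - 39005} = - \frac{25526}{-32860} = \left(-25526\right) \left(- \frac{1}{32860}\right) = \frac{12763}{16430}$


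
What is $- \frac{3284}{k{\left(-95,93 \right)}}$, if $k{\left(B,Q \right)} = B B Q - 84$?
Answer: $- \frac{3284}{839241} \approx -0.0039131$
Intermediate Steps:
$k{\left(B,Q \right)} = -84 + Q B^{2}$ ($k{\left(B,Q \right)} = B^{2} Q - 84 = Q B^{2} - 84 = -84 + Q B^{2}$)
$- \frac{3284}{k{\left(-95,93 \right)}} = - \frac{3284}{-84 + 93 \left(-95\right)^{2}} = - \frac{3284}{-84 + 93 \cdot 9025} = - \frac{3284}{-84 + 839325} = - \frac{3284}{839241}$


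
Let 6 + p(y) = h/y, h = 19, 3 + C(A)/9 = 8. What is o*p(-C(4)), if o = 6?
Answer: -578/15 ≈ -38.533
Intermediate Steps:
C(A) = 45 (C(A) = -27 + 9*8 = -27 + 72 = 45)
p(y) = -6 + 19/y
o*p(-C(4)) = 6*(-6 + 19/((-1*45))) = 6*(-6 + 19/(-45)) = 6*(-6 + 19*(-1/45)) = 6*(-6 - 19/45) = 6*(-289/45) = -578/15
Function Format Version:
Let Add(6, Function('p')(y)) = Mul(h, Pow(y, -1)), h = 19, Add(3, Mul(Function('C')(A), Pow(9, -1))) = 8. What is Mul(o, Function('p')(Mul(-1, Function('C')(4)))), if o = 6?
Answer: Rational(-578, 15) ≈ -38.533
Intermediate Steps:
Function('C')(A) = 45 (Function('C')(A) = Add(-27, Mul(9, 8)) = Add(-27, 72) = 45)
Function('p')(y) = Add(-6, Mul(19, Pow(y, -1)))
Mul(o, Function('p')(Mul(-1, Function('C')(4)))) = Mul(6, Add(-6, Mul(19, Pow(Mul(-1, 45), -1)))) = Mul(6, Add(-6, Mul(19, Pow(-45, -1)))) = Mul(6, Add(-6, Mul(19, Rational(-1, 45)))) = Mul(6, Add(-6, Rational(-19, 45))) = Mul(6, Rational(-289, 45)) = Rational(-578, 15)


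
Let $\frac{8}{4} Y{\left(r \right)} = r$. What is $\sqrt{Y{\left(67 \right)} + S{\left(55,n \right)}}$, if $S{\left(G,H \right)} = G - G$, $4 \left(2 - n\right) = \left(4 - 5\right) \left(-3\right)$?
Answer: $\frac{\sqrt{134}}{2} \approx 5.7879$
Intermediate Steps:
$n = \frac{5}{4}$ ($n = 2 - \frac{\left(4 - 5\right) \left(-3\right)}{4} = 2 - \frac{\left(-1\right) \left(-3\right)}{4} = 2 - \frac{3}{4} = \frac{5}{4} \approx 1.25$)
$S{\left(G,H \right)} = 0$
$Y{\left(r \right)} = \frac{r}{2}$
$\sqrt{Y{\left(67 \right)} + S{\left(55,n \right)}} = \sqrt{\frac{1}{2} \cdot 67 + 0} = \sqrt{\frac{67}{2} + 0} = \sqrt{\frac{67}{2}} = \frac{\sqrt{134}}{2}$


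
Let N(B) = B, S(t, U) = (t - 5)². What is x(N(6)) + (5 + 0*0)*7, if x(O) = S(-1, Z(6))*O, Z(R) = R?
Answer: 251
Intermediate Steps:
S(t, U) = (-5 + t)²
x(O) = 36*O (x(O) = (-5 - 1)²*O = (-6)²*O = 36*O)
x(N(6)) + (5 + 0*0)*7 = 36*6 + (5 + 0*0)*7 = 216 + (5 + 0)*7 = 216 + 5*7 = 216 + 35 = 251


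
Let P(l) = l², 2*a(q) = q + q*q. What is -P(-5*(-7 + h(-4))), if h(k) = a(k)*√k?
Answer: 2375 + 4200*I ≈ 2375.0 + 4200.0*I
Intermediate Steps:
a(q) = q/2 + q²/2 (a(q) = (q + q*q)/2 = (q + q²)/2 = q/2 + q²/2)
h(k) = k^(3/2)*(1 + k)/2 (h(k) = (k*(1 + k)/2)*√k = k^(3/2)*(1 + k)/2)
-P(-5*(-7 + h(-4))) = -(-5*(-7 + (-4)^(3/2)*(1 - 4)/2))² = -(-5*(-7 + (½)*(-8*I)*(-3)))² = -(-5*(-7 + 12*I))² = -(35 - 60*I)²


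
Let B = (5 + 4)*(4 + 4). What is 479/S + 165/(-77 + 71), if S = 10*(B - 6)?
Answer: -17671/660 ≈ -26.774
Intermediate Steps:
B = 72 (B = 9*8 = 72)
S = 660 (S = 10*(72 - 6) = 10*66 = 660)
479/S + 165/(-77 + 71) = 479/660 + 165/(-77 + 71) = 479*(1/660) + 165/(-6) = 479/660 + 165*(-1/6) = 479/660 - 55/2 = -17671/660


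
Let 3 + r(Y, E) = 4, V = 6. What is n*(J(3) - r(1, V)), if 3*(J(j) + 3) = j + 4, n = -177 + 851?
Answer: -3370/3 ≈ -1123.3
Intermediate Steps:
r(Y, E) = 1 (r(Y, E) = -3 + 4 = 1)
n = 674
J(j) = -5/3 + j/3 (J(j) = -3 + (j + 4)/3 = -3 + (4 + j)/3 = -3 + (4/3 + j/3) = -5/3 + j/3)
n*(J(3) - r(1, V)) = 674*((-5/3 + (⅓)*3) - 1*1) = 674*((-5/3 + 1) - 1) = 674*(-⅔ - 1) = 674*(-5/3) = -3370/3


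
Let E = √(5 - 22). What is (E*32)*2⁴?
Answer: 512*I*√17 ≈ 2111.0*I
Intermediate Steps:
E = I*√17 (E = √(-17) = I*√17 ≈ 4.1231*I)
(E*32)*2⁴ = ((I*√17)*32)*2⁴ = (32*I*√17)*16 = 512*I*√17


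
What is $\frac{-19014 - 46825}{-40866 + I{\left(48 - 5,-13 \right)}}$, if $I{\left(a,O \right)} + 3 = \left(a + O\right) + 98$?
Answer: $\frac{65839}{40741} \approx 1.616$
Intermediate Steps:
$I{\left(a,O \right)} = 95 + O + a$ ($I{\left(a,O \right)} = -3 + \left(\left(a + O\right) + 98\right) = -3 + \left(\left(O + a\right) + 98\right) = -3 + \left(98 + O + a\right) = 95 + O + a$)
$\frac{-19014 - 46825}{-40866 + I{\left(48 - 5,-13 \right)}} = \frac{-19014 - 46825}{-40866 + \left(95 - 13 + \left(48 - 5\right)\right)} = - \frac{65839}{-40866 + \left(95 - 13 + \left(48 - 5\right)\right)} = - \frac{65839}{-40866 + \left(95 - 13 + 43\right)} = - \frac{65839}{-40866 + 125} = - \frac{65839}{-40741} = \left(-65839\right) \left(- \frac{1}{40741}\right) = \frac{65839}{40741}$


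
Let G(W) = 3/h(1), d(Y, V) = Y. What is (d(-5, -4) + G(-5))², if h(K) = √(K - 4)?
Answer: (5 + I*√3)² ≈ 22.0 + 17.32*I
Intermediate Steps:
h(K) = √(-4 + K)
G(W) = -I*√3 (G(W) = 3/(√(-4 + 1)) = 3/(√(-3)) = 3/((I*√3)) = 3*(-I*√3/3) = -I*√3)
(d(-5, -4) + G(-5))² = (-5 - I*√3)²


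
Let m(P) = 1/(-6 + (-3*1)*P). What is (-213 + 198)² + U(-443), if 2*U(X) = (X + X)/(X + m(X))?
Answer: 132455889/586088 ≈ 226.00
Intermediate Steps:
m(P) = 1/(-6 - 3*P)
U(X) = X/(X - 1/(6 + 3*X)) (U(X) = ((X + X)/(X - 1/(6 + 3*X)))/2 = ((2*X)/(X - 1/(6 + 3*X)))/2 = (2*X/(X - 1/(6 + 3*X)))/2 = X/(X - 1/(6 + 3*X)))
(-213 + 198)² + U(-443) = (-213 + 198)² + 3*(-443)*(2 - 443)/(-1 + 3*(-443)*(2 - 443)) = (-15)² + 3*(-443)*(-441)/(-1 + 3*(-443)*(-441)) = 225 + 3*(-443)*(-441)/(-1 + 586089) = 225 + 3*(-443)*(-441)/586088 = 225 + 3*(-443)*(1/586088)*(-441) = 225 + 586089/586088 = 132455889/586088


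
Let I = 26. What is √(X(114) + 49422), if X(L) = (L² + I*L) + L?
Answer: 2*√16374 ≈ 255.92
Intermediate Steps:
X(L) = L² + 27*L (X(L) = (L² + 26*L) + L = L² + 27*L)
√(X(114) + 49422) = √(114*(27 + 114) + 49422) = √(114*141 + 49422) = √(16074 + 49422) = √65496 = 2*√16374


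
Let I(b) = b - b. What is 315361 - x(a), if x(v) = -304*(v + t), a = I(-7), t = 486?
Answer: 463105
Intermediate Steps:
I(b) = 0
a = 0
x(v) = -147744 - 304*v (x(v) = -304*(v + 486) = -304*(486 + v) = -147744 - 304*v)
315361 - x(a) = 315361 - (-147744 - 304*0) = 315361 - (-147744 + 0) = 315361 - 1*(-147744) = 315361 + 147744 = 463105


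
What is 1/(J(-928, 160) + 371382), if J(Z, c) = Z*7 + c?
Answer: 1/365046 ≈ 2.7394e-6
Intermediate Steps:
J(Z, c) = c + 7*Z (J(Z, c) = 7*Z + c = c + 7*Z)
1/(J(-928, 160) + 371382) = 1/((160 + 7*(-928)) + 371382) = 1/((160 - 6496) + 371382) = 1/(-6336 + 371382) = 1/365046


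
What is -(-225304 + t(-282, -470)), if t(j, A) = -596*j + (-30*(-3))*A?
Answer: 99532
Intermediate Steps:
t(j, A) = -596*j + 90*A
-(-225304 + t(-282, -470)) = -(-225304 + (-596*(-282) + 90*(-470))) = -(-225304 + (168072 - 42300)) = -(-225304 + 125772) = -1*(-99532) = 99532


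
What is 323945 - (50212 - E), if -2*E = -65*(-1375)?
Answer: 458091/2 ≈ 2.2905e+5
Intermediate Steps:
E = -89375/2 (E = -(-65)*(-1375)/2 = -½*89375 = -89375/2 ≈ -44688.)
323945 - (50212 - E) = 323945 - (50212 - 1*(-89375/2)) = 323945 - (50212 + 89375/2) = 323945 - 1*189799/2 = 323945 - 189799/2 = 458091/2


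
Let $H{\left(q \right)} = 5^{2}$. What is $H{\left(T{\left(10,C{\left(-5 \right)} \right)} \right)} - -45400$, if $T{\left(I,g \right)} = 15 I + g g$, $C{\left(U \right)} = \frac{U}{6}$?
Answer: $45425$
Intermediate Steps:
$C{\left(U \right)} = \frac{U}{6}$ ($C{\left(U \right)} = U \frac{1}{6} = \frac{U}{6}$)
$T{\left(I,g \right)} = g^{2} + 15 I$ ($T{\left(I,g \right)} = 15 I + g^{2} = g^{2} + 15 I$)
$H{\left(q \right)} = 25$
$H{\left(T{\left(10,C{\left(-5 \right)} \right)} \right)} - -45400 = 25 - -45400 = 25 + 45400 = 45425$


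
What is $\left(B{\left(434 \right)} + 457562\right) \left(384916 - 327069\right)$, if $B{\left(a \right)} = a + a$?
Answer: $26518800210$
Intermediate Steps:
$B{\left(a \right)} = 2 a$
$\left(B{\left(434 \right)} + 457562\right) \left(384916 - 327069\right) = \left(2 \cdot 434 + 457562\right) \left(384916 - 327069\right) = \left(868 + 457562\right) 57847 = 458430 \cdot 57847 = 26518800210$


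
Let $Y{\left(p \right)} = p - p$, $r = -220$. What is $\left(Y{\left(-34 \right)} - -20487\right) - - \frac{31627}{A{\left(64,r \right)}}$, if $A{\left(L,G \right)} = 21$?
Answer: $\frac{461854}{21} \approx 21993.0$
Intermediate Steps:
$Y{\left(p \right)} = 0$
$\left(Y{\left(-34 \right)} - -20487\right) - - \frac{31627}{A{\left(64,r \right)}} = \left(0 - -20487\right) - - \frac{31627}{21} = \left(0 + 20487\right) - \left(-31627\right) \frac{1}{21} = 20487 - - \frac{31627}{21} = 20487 + \frac{31627}{21} = \frac{461854}{21}$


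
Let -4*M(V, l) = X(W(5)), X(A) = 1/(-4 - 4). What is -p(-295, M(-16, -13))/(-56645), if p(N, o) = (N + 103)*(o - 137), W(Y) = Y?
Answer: 26298/56645 ≈ 0.46426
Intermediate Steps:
X(A) = -⅛ (X(A) = 1/(-8) = -⅛)
M(V, l) = 1/32 (M(V, l) = -¼*(-⅛) = 1/32)
p(N, o) = (-137 + o)*(103 + N) (p(N, o) = (103 + N)*(-137 + o) = (-137 + o)*(103 + N))
-p(-295, M(-16, -13))/(-56645) = -(-14111 - 137*(-295) + 103*(1/32) - 295*1/32)/(-56645) = -(-14111 + 40415 + 103/32 - 295/32)*(-1)/56645 = -26298*(-1)/56645 = -1*(-26298/56645) = 26298/56645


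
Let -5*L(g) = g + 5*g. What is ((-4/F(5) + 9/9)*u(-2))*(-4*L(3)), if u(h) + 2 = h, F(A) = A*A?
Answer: -6048/125 ≈ -48.384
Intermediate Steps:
F(A) = A**2
u(h) = -2 + h
L(g) = -6*g/5 (L(g) = -(g + 5*g)/5 = -6*g/5)
((-4/F(5) + 9/9)*u(-2))*(-4*L(3)) = ((-4/(5**2) + 9/9)*(-2 - 2))*(-(-24)*3/5) = ((-4/25 + 9*(1/9))*(-4))*(-4*(-18/5)) = ((-4*1/25 + 1)*(-4))*(72/5) = ((-4/25 + 1)*(-4))*(72/5) = ((21/25)*(-4))*(72/5) = -84/25*72/5 = -6048/125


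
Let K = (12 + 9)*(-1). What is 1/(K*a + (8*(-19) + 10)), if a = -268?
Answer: 1/5486 ≈ 0.00018228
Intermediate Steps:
K = -21 (K = 21*(-1) = -21)
1/(K*a + (8*(-19) + 10)) = 1/(-21*(-268) + (8*(-19) + 10)) = 1/(5628 + (-152 + 10)) = 1/(5628 - 142) = 1/5486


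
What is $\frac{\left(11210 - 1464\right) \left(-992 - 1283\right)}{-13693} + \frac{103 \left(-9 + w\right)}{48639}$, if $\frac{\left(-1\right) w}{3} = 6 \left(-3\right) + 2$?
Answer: $\frac{359495402877}{222004609} \approx 1619.3$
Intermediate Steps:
$w = 48$ ($w = - 3 \left(6 \left(-3\right) + 2\right) = - 3 \left(-18 + 2\right) = \left(-3\right) \left(-16\right) = 48$)
$\frac{\left(11210 - 1464\right) \left(-992 - 1283\right)}{-13693} + \frac{103 \left(-9 + w\right)}{48639} = \frac{\left(11210 - 1464\right) \left(-992 - 1283\right)}{-13693} + \frac{103 \left(-9 + 48\right)}{48639} = 9746 \left(-2275\right) \left(- \frac{1}{13693}\right) + 103 \cdot 39 \cdot \frac{1}{48639} = \left(-22172150\right) \left(- \frac{1}{13693}\right) + 4017 \cdot \frac{1}{48639} = \frac{22172150}{13693} + \frac{1339}{16213} = \frac{359495402877}{222004609}$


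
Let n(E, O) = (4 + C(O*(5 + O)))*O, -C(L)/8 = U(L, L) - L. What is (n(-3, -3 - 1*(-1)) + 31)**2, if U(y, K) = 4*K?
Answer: 70225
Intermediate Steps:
C(L) = -24*L (C(L) = -8*(4*L - L) = -24*L)
n(E, O) = O*(4 - 24*O*(5 + O)) (n(E, O) = (4 - 24*O*(5 + O))*O = O*(4 - 24*O*(5 + O)))
(n(-3, -3 - 1*(-1)) + 31)**2 = (4*(-3 - 1*(-1))*(1 - 6*(-3 - 1*(-1))*(5 + (-3 - 1*(-1)))) + 31)**2 = (4*(-3 + 1)*(1 - 6*(-3 + 1)*(5 + (-3 + 1))) + 31)**2 = (4*(-2)*(1 - 6*(-2)*(5 - 2)) + 31)**2 = (4*(-2)*(1 - 6*(-2)*3) + 31)**2 = (4*(-2)*(1 + 36) + 31)**2 = (4*(-2)*37 + 31)**2 = (-296 + 31)**2 = (-265)**2 = 70225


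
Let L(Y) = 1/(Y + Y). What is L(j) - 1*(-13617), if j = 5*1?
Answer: 136171/10 ≈ 13617.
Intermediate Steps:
j = 5
L(Y) = 1/(2*Y)
L(j) - 1*(-13617) = (1/2)/5 - 1*(-13617) = (1/2)*(1/5) + 13617 = 1/10 + 13617 = 136171/10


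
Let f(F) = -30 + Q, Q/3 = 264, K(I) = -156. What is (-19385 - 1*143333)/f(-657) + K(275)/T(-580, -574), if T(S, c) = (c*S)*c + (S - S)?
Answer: -3886846478321/18201901620 ≈ -213.54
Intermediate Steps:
T(S, c) = S*c² (T(S, c) = (S*c)*c + 0 = S*c² + 0 = S*c²)
Q = 792 (Q = 3*264 = 792)
f(F) = 762 (f(F) = -30 + 792 = 762)
(-19385 - 1*143333)/f(-657) + K(275)/T(-580, -574) = (-19385 - 1*143333)/762 - 156/((-580*(-574)²)) = (-19385 - 143333)*(1/762) - 156/((-580*329476)) = -162718*1/762 - 156/(-191096080) = -81359/381 - 156*(-1/191096080) = -81359/381 + 39/47774020 = -3886846478321/18201901620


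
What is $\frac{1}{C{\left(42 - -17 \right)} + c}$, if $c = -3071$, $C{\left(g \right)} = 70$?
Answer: $- \frac{1}{3001} \approx -0.00033322$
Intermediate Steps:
$\frac{1}{C{\left(42 - -17 \right)} + c} = \frac{1}{70 - 3071} = \frac{1}{-3001} = - \frac{1}{3001}$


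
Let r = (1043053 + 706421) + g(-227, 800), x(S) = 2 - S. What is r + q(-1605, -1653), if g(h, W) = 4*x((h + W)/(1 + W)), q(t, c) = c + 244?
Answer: 466734727/267 ≈ 1.7481e+6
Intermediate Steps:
q(t, c) = 244 + c
g(h, W) = 8 - 4*(W + h)/(1 + W) (g(h, W) = 4*(2 - (h + W)/(1 + W)) = 4*(2 - (W + h)/(1 + W)) = 8 - 4*(W + h)/(1 + W))
r = 467110930/267 (r = (1043053 + 706421) + 4*(2 + 800 - 1*(-227))/(1 + 800) = 1749474 + 4*(2 + 800 + 227)/801 = 1749474 + 4*(1/801)*1029 = 1749474 + 1372/267 = 467110930/267 ≈ 1.7495e+6)
r + q(-1605, -1653) = 467110930/267 + (244 - 1653) = 467110930/267 - 1409 = 466734727/267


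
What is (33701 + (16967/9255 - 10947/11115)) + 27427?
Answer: 46579876832/761995 ≈ 61129.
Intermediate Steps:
(33701 + (16967/9255 - 10947/11115)) + 27427 = (33701 + (16967*(1/9255) - 10947*1/11115)) + 27427 = (33701 + (16967/9255 - 3649/3705)) + 27427 = (33701 + 646472/761995) + 27427 = 25680639967/761995 + 27427 = 46579876832/761995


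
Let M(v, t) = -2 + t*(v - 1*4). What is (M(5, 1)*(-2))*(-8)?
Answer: -16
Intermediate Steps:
M(v, t) = -2 + t*(-4 + v) (M(v, t) = -2 + t*(v - 4) = -2 + t*(-4 + v))
(M(5, 1)*(-2))*(-8) = ((-2 - 4*1 + 1*5)*(-2))*(-8) = ((-2 - 4 + 5)*(-2))*(-8) = -1*(-2)*(-8) = 2*(-8) = -16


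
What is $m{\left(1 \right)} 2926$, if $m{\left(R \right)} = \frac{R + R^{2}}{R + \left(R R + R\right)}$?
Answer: $\frac{5852}{3} \approx 1950.7$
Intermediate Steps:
$m{\left(R \right)} = \frac{R + R^{2}}{R^{2} + 2 R}$ ($m{\left(R \right)} = \frac{R + R^{2}}{R + \left(R^{2} + R\right)} = \frac{R + R^{2}}{R + \left(R + R^{2}\right)} = \frac{R + R^{2}}{R^{2} + 2 R}$)
$m{\left(1 \right)} 2926 = \frac{1 + 1}{2 + 1} \cdot 2926 = \frac{1}{3} \cdot 2 \cdot 2926 = \frac{2}{3} \cdot 2926 = \frac{5852}{3}$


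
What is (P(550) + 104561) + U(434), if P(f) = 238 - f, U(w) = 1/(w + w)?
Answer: 90488133/868 ≈ 1.0425e+5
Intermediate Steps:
U(w) = 1/(2*w)
(P(550) + 104561) + U(434) = ((238 - 1*550) + 104561) + (1/2)/434 = ((238 - 550) + 104561) + (1/2)*(1/434) = (-312 + 104561) + 1/868 = 104249 + 1/868 = 90488133/868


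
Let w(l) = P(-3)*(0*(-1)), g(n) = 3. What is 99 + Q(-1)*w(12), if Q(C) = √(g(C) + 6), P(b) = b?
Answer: 99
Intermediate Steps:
Q(C) = 3 (Q(C) = √(3 + 6) = √9 = 3)
w(l) = 0 (w(l) = -0*(-1) = -3*0 = 0)
99 + Q(-1)*w(12) = 99 + 3*0 = 99 + 0 = 99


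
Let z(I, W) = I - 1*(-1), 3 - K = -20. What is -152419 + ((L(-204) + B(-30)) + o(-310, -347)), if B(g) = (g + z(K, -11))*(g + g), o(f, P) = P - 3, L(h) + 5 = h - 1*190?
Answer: -152808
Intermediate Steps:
K = 23 (K = 3 - 1*(-20) = 3 + 20 = 23)
z(I, W) = 1 + I (z(I, W) = I + 1 = 1 + I)
L(h) = -195 + h (L(h) = -5 + (h - 1*190) = -5 + (h - 190) = -5 + (-190 + h) = -195 + h)
o(f, P) = -3 + P
B(g) = 2*g*(24 + g) (B(g) = (g + (1 + 23))*(g + g) = (g + 24)*(2*g) = (24 + g)*(2*g) = 2*g*(24 + g))
-152419 + ((L(-204) + B(-30)) + o(-310, -347)) = -152419 + (((-195 - 204) + 2*(-30)*(24 - 30)) + (-3 - 347)) = -152419 + ((-399 + 2*(-30)*(-6)) - 350) = -152419 + ((-399 + 360) - 350) = -152419 + (-39 - 350) = -152419 - 389 = -152808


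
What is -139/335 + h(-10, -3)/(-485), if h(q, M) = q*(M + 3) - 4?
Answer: -2643/6499 ≈ -0.40668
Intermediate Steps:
h(q, M) = -4 + q*(3 + M) (h(q, M) = q*(3 + M) - 4 = -4 + q*(3 + M))
-139/335 + h(-10, -3)/(-485) = -139/335 + (-4 + 3*(-10) - 3*(-10))/(-485) = -139*1/335 + (-4 - 30 + 30)*(-1/485) = -139/335 - 4*(-1/485) = -139/335 + 4/485 = -2643/6499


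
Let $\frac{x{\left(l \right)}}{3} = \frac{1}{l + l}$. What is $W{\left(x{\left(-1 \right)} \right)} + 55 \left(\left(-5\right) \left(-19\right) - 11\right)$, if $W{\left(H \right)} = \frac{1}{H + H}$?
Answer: $\frac{13859}{3} \approx 4619.7$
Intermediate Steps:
$x{\left(l \right)} = \frac{3}{2 l}$ ($x{\left(l \right)} = \frac{3}{l + l} = \frac{3}{2 l}$)
$W{\left(H \right)} = \frac{1}{2 H}$
$W{\left(x{\left(-1 \right)} \right)} + 55 \left(\left(-5\right) \left(-19\right) - 11\right) = \frac{1}{2 \frac{3}{2 \left(-1\right)}} + 55 \left(\left(-5\right) \left(-19\right) - 11\right) = \frac{1}{2 \cdot \frac{3}{2} \left(-1\right)} + 55 \left(95 - 11\right) = \frac{1}{2 \left(- \frac{3}{2}\right)} + 55 \cdot 84 = \frac{1}{2} \left(- \frac{2}{3}\right) + 4620 = - \frac{1}{3} + 4620 = \frac{13859}{3}$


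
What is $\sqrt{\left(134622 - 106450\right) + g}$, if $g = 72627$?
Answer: $\sqrt{100799} \approx 317.49$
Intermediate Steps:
$\sqrt{\left(134622 - 106450\right) + g} = \sqrt{\left(134622 - 106450\right) + 72627} = \sqrt{28172 + 72627} = \sqrt{100799}$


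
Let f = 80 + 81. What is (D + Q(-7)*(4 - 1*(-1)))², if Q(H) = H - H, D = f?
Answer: 25921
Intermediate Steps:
f = 161
D = 161
Q(H) = 0
(D + Q(-7)*(4 - 1*(-1)))² = (161 + 0*(4 - 1*(-1)))² = (161 + 0*(4 + 1))² = (161 + 0*5)² = (161 + 0)² = 161² = 25921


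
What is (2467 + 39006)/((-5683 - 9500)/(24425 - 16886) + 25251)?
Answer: 14888807/9064386 ≈ 1.6426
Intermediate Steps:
(2467 + 39006)/((-5683 - 9500)/(24425 - 16886) + 25251) = 41473/(-15183/7539 + 25251) = 41473/(-15183*1/7539 + 25251) = 41473/(-723/359 + 25251) = 41473/(9064386/359) = 41473*(359/9064386) = 14888807/9064386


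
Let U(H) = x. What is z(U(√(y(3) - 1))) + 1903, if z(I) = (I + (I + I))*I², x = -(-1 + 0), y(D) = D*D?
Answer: 1906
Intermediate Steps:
y(D) = D²
x = 1 (x = -1*(-1) = 1)
U(H) = 1
z(I) = 3*I³ (z(I) = (I + 2*I)*I² = (3*I)*I² = 3*I³)
z(U(√(y(3) - 1))) + 1903 = 3*1³ + 1903 = 3*1 + 1903 = 3 + 1903 = 1906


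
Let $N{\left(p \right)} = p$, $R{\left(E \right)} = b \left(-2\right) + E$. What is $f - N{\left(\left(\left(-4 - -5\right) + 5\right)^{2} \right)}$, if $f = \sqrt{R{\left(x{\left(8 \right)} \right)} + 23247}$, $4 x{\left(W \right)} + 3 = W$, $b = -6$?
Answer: $-36 + \frac{\sqrt{93041}}{2} \approx 116.51$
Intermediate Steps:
$x{\left(W \right)} = - \frac{3}{4} + \frac{W}{4}$
$R{\left(E \right)} = 12 + E$ ($R{\left(E \right)} = \left(-6\right) \left(-2\right) + E = 12 + E$)
$f = \frac{\sqrt{93041}}{2}$ ($f = \sqrt{\left(12 + \left(- \frac{3}{4} + \frac{1}{4} \cdot 8\right)\right) + 23247} = \sqrt{\left(12 + \left(- \frac{3}{4} + 2\right)\right) + 23247} = \sqrt{\left(12 + \frac{5}{4}\right) + 23247} = \sqrt{\frac{53}{4} + 23247} = \sqrt{\frac{93041}{4}} = \frac{\sqrt{93041}}{2} \approx 152.51$)
$f - N{\left(\left(\left(-4 - -5\right) + 5\right)^{2} \right)} = \frac{\sqrt{93041}}{2} - \left(\left(-4 - -5\right) + 5\right)^{2} = \frac{\sqrt{93041}}{2} - \left(\left(-4 + 5\right) + 5\right)^{2} = \frac{\sqrt{93041}}{2} - \left(1 + 5\right)^{2} = \frac{\sqrt{93041}}{2} - 6^{2} = \frac{\sqrt{93041}}{2} - 36 = -36 + \frac{\sqrt{93041}}{2}$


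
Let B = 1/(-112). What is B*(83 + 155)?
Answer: -17/8 ≈ -2.1250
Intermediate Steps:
B = -1/112 ≈ -0.0089286
B*(83 + 155) = -(83 + 155)/112 = -1/112*238 = -17/8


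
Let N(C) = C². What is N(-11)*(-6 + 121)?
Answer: 13915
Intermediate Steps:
N(-11)*(-6 + 121) = (-11)²*(-6 + 121) = 121*115 = 13915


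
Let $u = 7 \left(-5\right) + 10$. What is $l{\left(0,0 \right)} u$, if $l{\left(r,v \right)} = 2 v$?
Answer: $0$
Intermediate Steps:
$u = -25$ ($u = -35 + 10 = -25$)
$l{\left(0,0 \right)} u = 2 \cdot 0 \left(-25\right) = 0 \left(-25\right) = 0$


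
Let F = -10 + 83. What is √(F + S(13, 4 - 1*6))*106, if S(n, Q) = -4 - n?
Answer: 212*√14 ≈ 793.23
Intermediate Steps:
F = 73
√(F + S(13, 4 - 1*6))*106 = √(73 + (-4 - 1*13))*106 = √(73 + (-4 - 13))*106 = √(73 - 17)*106 = √56*106 = (2*√14)*106 = 212*√14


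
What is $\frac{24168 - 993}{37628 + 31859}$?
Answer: $\frac{23175}{69487} \approx 0.33352$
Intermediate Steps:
$\frac{24168 - 993}{37628 + 31859} = \frac{23175}{69487}$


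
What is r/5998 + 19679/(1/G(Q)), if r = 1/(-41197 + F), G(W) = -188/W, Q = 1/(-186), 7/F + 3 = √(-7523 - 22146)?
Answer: 207895988330005213466796613/302115000915118350 + 7*I*√29669/302115000915118350 ≈ 6.8814e+8 + 3.991e-15*I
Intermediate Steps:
F = 7/(-3 + I*√29669) (F = 7/(-3 + √(-7523 - 22146)) = 7/(-3 + √(-29669)) = 7/(-3 + I*√29669) ≈ -0.00070759 - 0.040627*I)
Q = -1/186 ≈ -0.0053763
r = 1/(-1222644587/29678 - 7*I*√29669/29678) (r = 1/(-41197 + (-21/29678 - 7*I*√29669/29678)) = 1/(-1222644587/29678 - 7*I*√29669/29678) ≈ -2.4274e-5 + 0.e-11*I)
r/5998 + 19679/(1/G(Q)) = (-1222644587/50369289915825 + 7*I*√29669/50369289915825)/5998 + 19679/(1/(-188/(-1/186))) = (-1222644587/50369289915825 + 7*I*√29669/50369289915825)*(1/5998) + 19679/(1/(-188*(-186))) = (-1222644587/302115000915118350 + 7*I*√29669/302115000915118350) + 19679/(1/34968) = (-1222644587/302115000915118350 + 7*I*√29669/302115000915118350) + 19679*34968 = (-1222644587/302115000915118350 + 7*I*√29669/302115000915118350) + 688135272 = 207895988330005213466796613/302115000915118350 + 7*I*√29669/302115000915118350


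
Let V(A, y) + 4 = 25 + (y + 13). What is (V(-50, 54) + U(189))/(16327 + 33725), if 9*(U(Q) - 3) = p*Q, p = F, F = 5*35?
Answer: 1883/25026 ≈ 0.075242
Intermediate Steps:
F = 175
p = 175
V(A, y) = 34 + y (V(A, y) = -4 + (25 + (y + 13)) = -4 + (25 + (13 + y)) = -4 + (38 + y) = 34 + y)
U(Q) = 3 + 175*Q/9 (U(Q) = 3 + (175*Q)/9 = 3 + 175*Q/9)
(V(-50, 54) + U(189))/(16327 + 33725) = ((34 + 54) + (3 + (175/9)*189))/(16327 + 33725) = (88 + (3 + 3675))/50052 = (88 + 3678)*(1/50052) = 3766*(1/50052) = 1883/25026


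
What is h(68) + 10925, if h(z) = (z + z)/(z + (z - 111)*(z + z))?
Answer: 928623/85 ≈ 10925.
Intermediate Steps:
h(z) = 2*z/(z + 2*z*(-111 + z)) (h(z) = (2*z)/(z + (-111 + z)*(2*z)) = (2*z)/(z + 2*z*(-111 + z)) = 2*z/(z + 2*z*(-111 + z)))
h(68) + 10925 = 2/(-221 + 2*68) + 10925 = 2/(-221 + 136) + 10925 = 2/(-85) + 10925 = 2*(-1/85) + 10925 = -2/85 + 10925 = 928623/85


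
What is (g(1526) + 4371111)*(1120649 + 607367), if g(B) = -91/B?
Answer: 823315111057480/109 ≈ 7.5533e+12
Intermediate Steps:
(g(1526) + 4371111)*(1120649 + 607367) = (-91/1526 + 4371111)*(1120649 + 607367) = (-91*1/1526 + 4371111)*1728016 = (-13/218 + 4371111)*1728016 = (952902185/218)*1728016 = 823315111057480/109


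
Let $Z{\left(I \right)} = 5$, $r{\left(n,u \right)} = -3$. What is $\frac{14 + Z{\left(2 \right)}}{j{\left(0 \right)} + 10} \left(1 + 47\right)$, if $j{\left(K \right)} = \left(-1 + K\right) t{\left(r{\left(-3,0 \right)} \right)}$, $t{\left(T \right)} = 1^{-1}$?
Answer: $\frac{304}{3} \approx 101.33$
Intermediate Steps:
$t{\left(T \right)} = 1$
$j{\left(K \right)} = -1 + K$ ($j{\left(K \right)} = \left(-1 + K\right) 1 = -1 + K$)
$\frac{14 + Z{\left(2 \right)}}{j{\left(0 \right)} + 10} \left(1 + 47\right) = \frac{14 + 5}{\left(-1 + 0\right) + 10} \left(1 + 47\right) = \frac{19}{-1 + 10} \cdot 48 = \frac{19}{9} \cdot 48 = \frac{304}{3}$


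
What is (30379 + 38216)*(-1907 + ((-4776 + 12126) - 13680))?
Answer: -565017015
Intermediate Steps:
(30379 + 38216)*(-1907 + ((-4776 + 12126) - 13680)) = 68595*(-1907 + (7350 - 13680)) = 68595*(-1907 - 6330) = 68595*(-8237) = -565017015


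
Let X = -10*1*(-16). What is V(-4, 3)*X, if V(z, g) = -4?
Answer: -640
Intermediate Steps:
X = 160 (X = -10*(-16) = 160)
V(-4, 3)*X = -4*160 = -640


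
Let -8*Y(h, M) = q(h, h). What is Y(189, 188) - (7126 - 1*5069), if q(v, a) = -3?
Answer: -16453/8 ≈ -2056.6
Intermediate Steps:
Y(h, M) = 3/8 (Y(h, M) = -⅛*(-3) = 3/8)
Y(189, 188) - (7126 - 1*5069) = 3/8 - (7126 - 1*5069) = 3/8 - (7126 - 5069) = 3/8 - 1*2057 = 3/8 - 2057 = -16453/8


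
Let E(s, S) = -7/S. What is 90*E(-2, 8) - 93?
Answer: -687/4 ≈ -171.75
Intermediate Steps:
90*E(-2, 8) - 93 = 90*(-7/8) - 93 = -315/4 - 93 = -687/4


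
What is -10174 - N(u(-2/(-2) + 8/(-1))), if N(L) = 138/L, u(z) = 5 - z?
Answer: -20371/2 ≈ -10186.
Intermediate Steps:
-10174 - N(u(-2/(-2) + 8/(-1))) = -10174 - 138/(5 - (-2/(-2) + 8/(-1))) = -10174 - 138/(5 - (-2*(-1/2) + 8*(-1))) = -10174 - 138/(5 - (1 - 8)) = -10174 - 138/(5 - 1*(-7)) = -10174 - 138/(5 + 7) = -10174 - 138/12 = -10174 - 1*23/2 = -10174 - 23/2 = -20371/2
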